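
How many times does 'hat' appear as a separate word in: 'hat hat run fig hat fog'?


Scanning each word for exact match 'hat':
  Word 1: 'hat' -> MATCH
  Word 2: 'hat' -> MATCH
  Word 3: 'run' -> no
  Word 4: 'fig' -> no
  Word 5: 'hat' -> MATCH
  Word 6: 'fog' -> no
Total matches: 3

3


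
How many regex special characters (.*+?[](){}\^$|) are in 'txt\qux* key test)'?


Regex special characters are: . * + ? [ ] ( ) { } \ ^ $ |
Scanning 'txt\qux* key test)':
  pos 3: '\' -> SPECIAL
  pos 7: '*' -> SPECIAL
  pos 17: ')' -> SPECIAL
Special chars found: ['\\', '*', ')']
Total: 3

3


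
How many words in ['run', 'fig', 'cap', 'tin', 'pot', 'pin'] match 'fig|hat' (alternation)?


Alternation 'fig|hat' matches either 'fig' or 'hat'.
Checking each word:
  'run' -> no
  'fig' -> MATCH
  'cap' -> no
  'tin' -> no
  'pot' -> no
  'pin' -> no
Matches: ['fig']
Count: 1

1


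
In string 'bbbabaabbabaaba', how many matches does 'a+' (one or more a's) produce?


Pattern 'a+' matches one or more consecutive a's.
String: 'bbbabaabbabaaba'
Scanning for runs of a:
  Match 1: 'a' (length 1)
  Match 2: 'aa' (length 2)
  Match 3: 'a' (length 1)
  Match 4: 'aa' (length 2)
  Match 5: 'a' (length 1)
Total matches: 5

5


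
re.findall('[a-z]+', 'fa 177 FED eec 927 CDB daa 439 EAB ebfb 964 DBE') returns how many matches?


Pattern '[a-z]+' finds one or more lowercase letters.
Text: 'fa 177 FED eec 927 CDB daa 439 EAB ebfb 964 DBE'
Scanning for matches:
  Match 1: 'fa'
  Match 2: 'eec'
  Match 3: 'daa'
  Match 4: 'ebfb'
Total matches: 4

4


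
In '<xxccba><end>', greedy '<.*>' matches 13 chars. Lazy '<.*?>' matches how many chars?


Greedy '<.*>' tries to match as MUCH as possible.
Lazy '<.*?>' tries to match as LITTLE as possible.

String: '<xxccba><end>'
Greedy '<.*>' starts at first '<' and extends to the LAST '>': '<xxccba><end>' (13 chars)
Lazy '<.*?>' starts at first '<' and stops at the FIRST '>': '<xxccba>' (8 chars)

8


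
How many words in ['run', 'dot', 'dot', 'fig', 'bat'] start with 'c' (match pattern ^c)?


Pattern ^c anchors to start of word. Check which words begin with 'c':
  'run' -> no
  'dot' -> no
  'dot' -> no
  'fig' -> no
  'bat' -> no
Matching words: []
Count: 0

0


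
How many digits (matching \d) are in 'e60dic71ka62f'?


\d matches any digit 0-9.
Scanning 'e60dic71ka62f':
  pos 1: '6' -> DIGIT
  pos 2: '0' -> DIGIT
  pos 6: '7' -> DIGIT
  pos 7: '1' -> DIGIT
  pos 10: '6' -> DIGIT
  pos 11: '2' -> DIGIT
Digits found: ['6', '0', '7', '1', '6', '2']
Total: 6

6


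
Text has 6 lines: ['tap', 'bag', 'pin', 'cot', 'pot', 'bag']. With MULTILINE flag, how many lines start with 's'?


With MULTILINE flag, ^ matches the start of each line.
Lines: ['tap', 'bag', 'pin', 'cot', 'pot', 'bag']
Checking which lines start with 's':
  Line 1: 'tap' -> no
  Line 2: 'bag' -> no
  Line 3: 'pin' -> no
  Line 4: 'cot' -> no
  Line 5: 'pot' -> no
  Line 6: 'bag' -> no
Matching lines: []
Count: 0

0


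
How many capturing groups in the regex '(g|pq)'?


To count capturing groups, count each '(' that starts a group.
Pattern: '(g|pq)'
Walking through the pattern:
  Position 0: '(' -> group #1
Total capturing groups: 1

1


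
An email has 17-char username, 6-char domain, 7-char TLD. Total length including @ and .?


An email address has format: username@domain.tld
Username length: 17
'@' character: 1
Domain length: 6
'.' character: 1
TLD length: 7
Total = 17 + 1 + 6 + 1 + 7 = 32

32


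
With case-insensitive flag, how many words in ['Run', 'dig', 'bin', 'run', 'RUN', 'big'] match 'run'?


Case-insensitive matching: compare each word's lowercase form to 'run'.
  'Run' -> lower='run' -> MATCH
  'dig' -> lower='dig' -> no
  'bin' -> lower='bin' -> no
  'run' -> lower='run' -> MATCH
  'RUN' -> lower='run' -> MATCH
  'big' -> lower='big' -> no
Matches: ['Run', 'run', 'RUN']
Count: 3

3


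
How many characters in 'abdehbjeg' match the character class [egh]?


Character class [egh] matches any of: {e, g, h}
Scanning string 'abdehbjeg' character by character:
  pos 0: 'a' -> no
  pos 1: 'b' -> no
  pos 2: 'd' -> no
  pos 3: 'e' -> MATCH
  pos 4: 'h' -> MATCH
  pos 5: 'b' -> no
  pos 6: 'j' -> no
  pos 7: 'e' -> MATCH
  pos 8: 'g' -> MATCH
Total matches: 4

4


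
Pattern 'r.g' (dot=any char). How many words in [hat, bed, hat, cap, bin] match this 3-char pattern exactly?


Pattern 'r.g' means: starts with 'r', any single char, ends with 'g'.
Checking each word (must be exactly 3 chars):
  'hat' (len=3): no
  'bed' (len=3): no
  'hat' (len=3): no
  'cap' (len=3): no
  'bin' (len=3): no
Matching words: []
Total: 0

0


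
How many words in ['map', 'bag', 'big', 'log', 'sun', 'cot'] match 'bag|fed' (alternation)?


Alternation 'bag|fed' matches either 'bag' or 'fed'.
Checking each word:
  'map' -> no
  'bag' -> MATCH
  'big' -> no
  'log' -> no
  'sun' -> no
  'cot' -> no
Matches: ['bag']
Count: 1

1


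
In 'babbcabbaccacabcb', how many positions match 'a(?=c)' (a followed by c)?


Lookahead 'a(?=c)' matches 'a' only when followed by 'c'.
String: 'babbcabbaccacabcb'
Checking each position where char is 'a':
  pos 1: 'a' -> no (next='b')
  pos 5: 'a' -> no (next='b')
  pos 8: 'a' -> MATCH (next='c')
  pos 11: 'a' -> MATCH (next='c')
  pos 13: 'a' -> no (next='b')
Matching positions: [8, 11]
Count: 2

2


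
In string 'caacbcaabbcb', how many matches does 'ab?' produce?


Pattern 'ab?' matches 'a' optionally followed by 'b'.
String: 'caacbcaabbcb'
Scanning left to right for 'a' then checking next char:
  Match 1: 'a' (a not followed by b)
  Match 2: 'a' (a not followed by b)
  Match 3: 'a' (a not followed by b)
  Match 4: 'ab' (a followed by b)
Total matches: 4

4


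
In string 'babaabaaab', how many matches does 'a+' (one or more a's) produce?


Pattern 'a+' matches one or more consecutive a's.
String: 'babaabaaab'
Scanning for runs of a:
  Match 1: 'a' (length 1)
  Match 2: 'aa' (length 2)
  Match 3: 'aaa' (length 3)
Total matches: 3

3


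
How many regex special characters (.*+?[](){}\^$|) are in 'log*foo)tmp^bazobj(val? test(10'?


Regex special characters are: . * + ? [ ] ( ) { } \ ^ $ |
Scanning 'log*foo)tmp^bazobj(val? test(10':
  pos 3: '*' -> SPECIAL
  pos 7: ')' -> SPECIAL
  pos 11: '^' -> SPECIAL
  pos 18: '(' -> SPECIAL
  pos 22: '?' -> SPECIAL
  pos 28: '(' -> SPECIAL
Special chars found: ['*', ')', '^', '(', '?', '(']
Total: 6

6


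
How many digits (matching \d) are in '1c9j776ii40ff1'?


\d matches any digit 0-9.
Scanning '1c9j776ii40ff1':
  pos 0: '1' -> DIGIT
  pos 2: '9' -> DIGIT
  pos 4: '7' -> DIGIT
  pos 5: '7' -> DIGIT
  pos 6: '6' -> DIGIT
  pos 9: '4' -> DIGIT
  pos 10: '0' -> DIGIT
  pos 13: '1' -> DIGIT
Digits found: ['1', '9', '7', '7', '6', '4', '0', '1']
Total: 8

8


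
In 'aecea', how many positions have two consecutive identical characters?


Looking for consecutive identical characters in 'aecea':
  pos 0-1: 'a' vs 'e' -> different
  pos 1-2: 'e' vs 'c' -> different
  pos 2-3: 'c' vs 'e' -> different
  pos 3-4: 'e' vs 'a' -> different
Consecutive identical pairs: []
Count: 0

0


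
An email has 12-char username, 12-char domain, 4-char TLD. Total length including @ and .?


An email address has format: username@domain.tld
Username length: 12
'@' character: 1
Domain length: 12
'.' character: 1
TLD length: 4
Total = 12 + 1 + 12 + 1 + 4 = 30

30


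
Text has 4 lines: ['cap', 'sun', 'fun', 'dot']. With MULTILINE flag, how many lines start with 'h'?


With MULTILINE flag, ^ matches the start of each line.
Lines: ['cap', 'sun', 'fun', 'dot']
Checking which lines start with 'h':
  Line 1: 'cap' -> no
  Line 2: 'sun' -> no
  Line 3: 'fun' -> no
  Line 4: 'dot' -> no
Matching lines: []
Count: 0

0


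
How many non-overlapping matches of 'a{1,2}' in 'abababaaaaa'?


Pattern 'a{1,2}' matches between 1 and 2 consecutive a's (greedy).
String: 'abababaaaaa'
Finding runs of a's and applying greedy matching:
  Run at pos 0: 'a' (length 1)
  Run at pos 2: 'a' (length 1)
  Run at pos 4: 'a' (length 1)
  Run at pos 6: 'aaaaa' (length 5)
Matches: ['a', 'a', 'a', 'aa', 'aa', 'a']
Count: 6

6


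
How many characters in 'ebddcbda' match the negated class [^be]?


Negated class [^be] matches any char NOT in {b, e}
Scanning 'ebddcbda':
  pos 0: 'e' -> no (excluded)
  pos 1: 'b' -> no (excluded)
  pos 2: 'd' -> MATCH
  pos 3: 'd' -> MATCH
  pos 4: 'c' -> MATCH
  pos 5: 'b' -> no (excluded)
  pos 6: 'd' -> MATCH
  pos 7: 'a' -> MATCH
Total matches: 5

5


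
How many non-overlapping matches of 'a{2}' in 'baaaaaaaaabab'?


Pattern 'a{2}' matches exactly 2 consecutive a's (greedy, non-overlapping).
String: 'baaaaaaaaabab'
Scanning for runs of a's:
  Run at pos 1: 'aaaaaaaaa' (length 9) -> 4 match(es)
  Run at pos 11: 'a' (length 1) -> 0 match(es)
Matches found: ['aa', 'aa', 'aa', 'aa']
Total: 4

4


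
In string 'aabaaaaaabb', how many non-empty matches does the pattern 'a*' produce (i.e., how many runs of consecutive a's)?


Pattern 'a*' matches zero or more a's. We want non-empty runs of consecutive a's.
String: 'aabaaaaaabb'
Walking through the string to find runs of a's:
  Run 1: positions 0-1 -> 'aa'
  Run 2: positions 3-8 -> 'aaaaaa'
Non-empty runs found: ['aa', 'aaaaaa']
Count: 2

2


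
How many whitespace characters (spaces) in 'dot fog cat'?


\s matches whitespace characters (spaces, tabs, etc.).
Text: 'dot fog cat'
This text has 3 words separated by spaces.
Number of spaces = number of words - 1 = 3 - 1 = 2

2


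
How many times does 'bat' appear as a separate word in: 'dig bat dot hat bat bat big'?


Scanning each word for exact match 'bat':
  Word 1: 'dig' -> no
  Word 2: 'bat' -> MATCH
  Word 3: 'dot' -> no
  Word 4: 'hat' -> no
  Word 5: 'bat' -> MATCH
  Word 6: 'bat' -> MATCH
  Word 7: 'big' -> no
Total matches: 3

3


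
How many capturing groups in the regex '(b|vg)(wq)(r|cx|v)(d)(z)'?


To count capturing groups, count each '(' that starts a group.
Pattern: '(b|vg)(wq)(r|cx|v)(d)(z)'
Walking through the pattern:
  Position 0: '(' -> group #1
  Position 6: '(' -> group #2
  Position 10: '(' -> group #3
  Position 18: '(' -> group #4
  Position 21: '(' -> group #5
Total capturing groups: 5

5


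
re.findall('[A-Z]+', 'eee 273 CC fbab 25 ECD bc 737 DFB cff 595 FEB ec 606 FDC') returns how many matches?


Pattern '[A-Z]+' finds one or more uppercase letters.
Text: 'eee 273 CC fbab 25 ECD bc 737 DFB cff 595 FEB ec 606 FDC'
Scanning for matches:
  Match 1: 'CC'
  Match 2: 'ECD'
  Match 3: 'DFB'
  Match 4: 'FEB'
  Match 5: 'FDC'
Total matches: 5

5


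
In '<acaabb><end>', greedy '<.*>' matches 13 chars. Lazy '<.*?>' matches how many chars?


Greedy '<.*>' tries to match as MUCH as possible.
Lazy '<.*?>' tries to match as LITTLE as possible.

String: '<acaabb><end>'
Greedy '<.*>' starts at first '<' and extends to the LAST '>': '<acaabb><end>' (13 chars)
Lazy '<.*?>' starts at first '<' and stops at the FIRST '>': '<acaabb>' (8 chars)

8


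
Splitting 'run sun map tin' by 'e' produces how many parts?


Splitting by 'e' breaks the string at each occurrence of the separator.
Text: 'run sun map tin'
Parts after split:
  Part 1: 'run sun map tin'
Total parts: 1

1


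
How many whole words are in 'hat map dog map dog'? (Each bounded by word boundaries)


Word boundaries (\b) mark the start/end of each word.
Text: 'hat map dog map dog'
Splitting by whitespace:
  Word 1: 'hat'
  Word 2: 'map'
  Word 3: 'dog'
  Word 4: 'map'
  Word 5: 'dog'
Total whole words: 5

5


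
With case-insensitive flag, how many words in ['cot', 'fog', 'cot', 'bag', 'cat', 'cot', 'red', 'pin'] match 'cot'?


Case-insensitive matching: compare each word's lowercase form to 'cot'.
  'cot' -> lower='cot' -> MATCH
  'fog' -> lower='fog' -> no
  'cot' -> lower='cot' -> MATCH
  'bag' -> lower='bag' -> no
  'cat' -> lower='cat' -> no
  'cot' -> lower='cot' -> MATCH
  'red' -> lower='red' -> no
  'pin' -> lower='pin' -> no
Matches: ['cot', 'cot', 'cot']
Count: 3

3


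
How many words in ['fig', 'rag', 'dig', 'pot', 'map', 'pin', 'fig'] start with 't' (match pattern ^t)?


Pattern ^t anchors to start of word. Check which words begin with 't':
  'fig' -> no
  'rag' -> no
  'dig' -> no
  'pot' -> no
  'map' -> no
  'pin' -> no
  'fig' -> no
Matching words: []
Count: 0

0


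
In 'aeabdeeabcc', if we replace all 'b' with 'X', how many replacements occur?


re.sub('b', 'X', text) replaces every occurrence of 'b' with 'X'.
Text: 'aeabdeeabcc'
Scanning for 'b':
  pos 3: 'b' -> replacement #1
  pos 8: 'b' -> replacement #2
Total replacements: 2

2


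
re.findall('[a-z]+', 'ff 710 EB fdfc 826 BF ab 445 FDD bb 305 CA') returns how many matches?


Pattern '[a-z]+' finds one or more lowercase letters.
Text: 'ff 710 EB fdfc 826 BF ab 445 FDD bb 305 CA'
Scanning for matches:
  Match 1: 'ff'
  Match 2: 'fdfc'
  Match 3: 'ab'
  Match 4: 'bb'
Total matches: 4

4


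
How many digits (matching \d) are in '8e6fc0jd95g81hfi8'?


\d matches any digit 0-9.
Scanning '8e6fc0jd95g81hfi8':
  pos 0: '8' -> DIGIT
  pos 2: '6' -> DIGIT
  pos 5: '0' -> DIGIT
  pos 8: '9' -> DIGIT
  pos 9: '5' -> DIGIT
  pos 11: '8' -> DIGIT
  pos 12: '1' -> DIGIT
  pos 16: '8' -> DIGIT
Digits found: ['8', '6', '0', '9', '5', '8', '1', '8']
Total: 8

8


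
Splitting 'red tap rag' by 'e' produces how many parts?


Splitting by 'e' breaks the string at each occurrence of the separator.
Text: 'red tap rag'
Parts after split:
  Part 1: 'r'
  Part 2: 'd tap rag'
Total parts: 2

2


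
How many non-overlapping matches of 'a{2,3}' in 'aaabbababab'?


Pattern 'a{2,3}' matches between 2 and 3 consecutive a's (greedy).
String: 'aaabbababab'
Finding runs of a's and applying greedy matching:
  Run at pos 0: 'aaa' (length 3)
  Run at pos 5: 'a' (length 1)
  Run at pos 7: 'a' (length 1)
  Run at pos 9: 'a' (length 1)
Matches: ['aaa']
Count: 1

1


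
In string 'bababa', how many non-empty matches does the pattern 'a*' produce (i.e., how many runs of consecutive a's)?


Pattern 'a*' matches zero or more a's. We want non-empty runs of consecutive a's.
String: 'bababa'
Walking through the string to find runs of a's:
  Run 1: positions 1-1 -> 'a'
  Run 2: positions 3-3 -> 'a'
  Run 3: positions 5-5 -> 'a'
Non-empty runs found: ['a', 'a', 'a']
Count: 3

3


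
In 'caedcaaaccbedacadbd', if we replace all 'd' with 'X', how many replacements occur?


re.sub('d', 'X', text) replaces every occurrence of 'd' with 'X'.
Text: 'caedcaaaccbedacadbd'
Scanning for 'd':
  pos 3: 'd' -> replacement #1
  pos 12: 'd' -> replacement #2
  pos 16: 'd' -> replacement #3
  pos 18: 'd' -> replacement #4
Total replacements: 4

4


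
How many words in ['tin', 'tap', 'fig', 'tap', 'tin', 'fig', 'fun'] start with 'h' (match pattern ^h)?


Pattern ^h anchors to start of word. Check which words begin with 'h':
  'tin' -> no
  'tap' -> no
  'fig' -> no
  'tap' -> no
  'tin' -> no
  'fig' -> no
  'fun' -> no
Matching words: []
Count: 0

0


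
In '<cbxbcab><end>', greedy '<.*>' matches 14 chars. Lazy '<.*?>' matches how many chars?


Greedy '<.*>' tries to match as MUCH as possible.
Lazy '<.*?>' tries to match as LITTLE as possible.

String: '<cbxbcab><end>'
Greedy '<.*>' starts at first '<' and extends to the LAST '>': '<cbxbcab><end>' (14 chars)
Lazy '<.*?>' starts at first '<' and stops at the FIRST '>': '<cbxbcab>' (9 chars)

9


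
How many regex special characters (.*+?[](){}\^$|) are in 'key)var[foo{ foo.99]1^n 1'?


Regex special characters are: . * + ? [ ] ( ) { } \ ^ $ |
Scanning 'key)var[foo{ foo.99]1^n 1':
  pos 3: ')' -> SPECIAL
  pos 7: '[' -> SPECIAL
  pos 11: '{' -> SPECIAL
  pos 16: '.' -> SPECIAL
  pos 19: ']' -> SPECIAL
  pos 21: '^' -> SPECIAL
Special chars found: [')', '[', '{', '.', ']', '^']
Total: 6

6


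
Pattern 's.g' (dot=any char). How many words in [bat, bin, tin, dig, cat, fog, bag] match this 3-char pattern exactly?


Pattern 's.g' means: starts with 's', any single char, ends with 'g'.
Checking each word (must be exactly 3 chars):
  'bat' (len=3): no
  'bin' (len=3): no
  'tin' (len=3): no
  'dig' (len=3): no
  'cat' (len=3): no
  'fog' (len=3): no
  'bag' (len=3): no
Matching words: []
Total: 0

0


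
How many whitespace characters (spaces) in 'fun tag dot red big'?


\s matches whitespace characters (spaces, tabs, etc.).
Text: 'fun tag dot red big'
This text has 5 words separated by spaces.
Number of spaces = number of words - 1 = 5 - 1 = 4

4


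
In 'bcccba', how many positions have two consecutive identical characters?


Looking for consecutive identical characters in 'bcccba':
  pos 0-1: 'b' vs 'c' -> different
  pos 1-2: 'c' vs 'c' -> MATCH ('cc')
  pos 2-3: 'c' vs 'c' -> MATCH ('cc')
  pos 3-4: 'c' vs 'b' -> different
  pos 4-5: 'b' vs 'a' -> different
Consecutive identical pairs: ['cc', 'cc']
Count: 2

2


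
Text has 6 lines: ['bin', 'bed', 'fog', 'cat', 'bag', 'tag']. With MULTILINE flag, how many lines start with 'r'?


With MULTILINE flag, ^ matches the start of each line.
Lines: ['bin', 'bed', 'fog', 'cat', 'bag', 'tag']
Checking which lines start with 'r':
  Line 1: 'bin' -> no
  Line 2: 'bed' -> no
  Line 3: 'fog' -> no
  Line 4: 'cat' -> no
  Line 5: 'bag' -> no
  Line 6: 'tag' -> no
Matching lines: []
Count: 0

0


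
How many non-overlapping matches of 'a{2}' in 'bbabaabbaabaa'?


Pattern 'a{2}' matches exactly 2 consecutive a's (greedy, non-overlapping).
String: 'bbabaabbaabaa'
Scanning for runs of a's:
  Run at pos 2: 'a' (length 1) -> 0 match(es)
  Run at pos 4: 'aa' (length 2) -> 1 match(es)
  Run at pos 8: 'aa' (length 2) -> 1 match(es)
  Run at pos 11: 'aa' (length 2) -> 1 match(es)
Matches found: ['aa', 'aa', 'aa']
Total: 3

3


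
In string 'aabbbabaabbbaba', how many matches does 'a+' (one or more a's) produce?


Pattern 'a+' matches one or more consecutive a's.
String: 'aabbbabaabbbaba'
Scanning for runs of a:
  Match 1: 'aa' (length 2)
  Match 2: 'a' (length 1)
  Match 3: 'aa' (length 2)
  Match 4: 'a' (length 1)
  Match 5: 'a' (length 1)
Total matches: 5

5


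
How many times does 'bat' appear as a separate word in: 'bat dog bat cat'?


Scanning each word for exact match 'bat':
  Word 1: 'bat' -> MATCH
  Word 2: 'dog' -> no
  Word 3: 'bat' -> MATCH
  Word 4: 'cat' -> no
Total matches: 2

2


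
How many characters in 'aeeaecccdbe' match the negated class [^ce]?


Negated class [^ce] matches any char NOT in {c, e}
Scanning 'aeeaecccdbe':
  pos 0: 'a' -> MATCH
  pos 1: 'e' -> no (excluded)
  pos 2: 'e' -> no (excluded)
  pos 3: 'a' -> MATCH
  pos 4: 'e' -> no (excluded)
  pos 5: 'c' -> no (excluded)
  pos 6: 'c' -> no (excluded)
  pos 7: 'c' -> no (excluded)
  pos 8: 'd' -> MATCH
  pos 9: 'b' -> MATCH
  pos 10: 'e' -> no (excluded)
Total matches: 4

4


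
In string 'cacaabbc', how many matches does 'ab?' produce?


Pattern 'ab?' matches 'a' optionally followed by 'b'.
String: 'cacaabbc'
Scanning left to right for 'a' then checking next char:
  Match 1: 'a' (a not followed by b)
  Match 2: 'a' (a not followed by b)
  Match 3: 'ab' (a followed by b)
Total matches: 3

3


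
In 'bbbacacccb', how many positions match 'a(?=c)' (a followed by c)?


Lookahead 'a(?=c)' matches 'a' only when followed by 'c'.
String: 'bbbacacccb'
Checking each position where char is 'a':
  pos 3: 'a' -> MATCH (next='c')
  pos 5: 'a' -> MATCH (next='c')
Matching positions: [3, 5]
Count: 2

2


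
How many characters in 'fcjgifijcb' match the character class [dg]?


Character class [dg] matches any of: {d, g}
Scanning string 'fcjgifijcb' character by character:
  pos 0: 'f' -> no
  pos 1: 'c' -> no
  pos 2: 'j' -> no
  pos 3: 'g' -> MATCH
  pos 4: 'i' -> no
  pos 5: 'f' -> no
  pos 6: 'i' -> no
  pos 7: 'j' -> no
  pos 8: 'c' -> no
  pos 9: 'b' -> no
Total matches: 1

1


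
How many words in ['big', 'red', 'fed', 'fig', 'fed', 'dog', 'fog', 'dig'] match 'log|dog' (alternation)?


Alternation 'log|dog' matches either 'log' or 'dog'.
Checking each word:
  'big' -> no
  'red' -> no
  'fed' -> no
  'fig' -> no
  'fed' -> no
  'dog' -> MATCH
  'fog' -> no
  'dig' -> no
Matches: ['dog']
Count: 1

1


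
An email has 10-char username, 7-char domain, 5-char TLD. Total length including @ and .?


An email address has format: username@domain.tld
Username length: 10
'@' character: 1
Domain length: 7
'.' character: 1
TLD length: 5
Total = 10 + 1 + 7 + 1 + 5 = 24

24


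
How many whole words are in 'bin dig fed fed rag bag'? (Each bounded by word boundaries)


Word boundaries (\b) mark the start/end of each word.
Text: 'bin dig fed fed rag bag'
Splitting by whitespace:
  Word 1: 'bin'
  Word 2: 'dig'
  Word 3: 'fed'
  Word 4: 'fed'
  Word 5: 'rag'
  Word 6: 'bag'
Total whole words: 6

6


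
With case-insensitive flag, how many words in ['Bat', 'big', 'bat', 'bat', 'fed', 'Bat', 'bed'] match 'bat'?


Case-insensitive matching: compare each word's lowercase form to 'bat'.
  'Bat' -> lower='bat' -> MATCH
  'big' -> lower='big' -> no
  'bat' -> lower='bat' -> MATCH
  'bat' -> lower='bat' -> MATCH
  'fed' -> lower='fed' -> no
  'Bat' -> lower='bat' -> MATCH
  'bed' -> lower='bed' -> no
Matches: ['Bat', 'bat', 'bat', 'Bat']
Count: 4

4


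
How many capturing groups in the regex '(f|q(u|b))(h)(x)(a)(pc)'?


To count capturing groups, count each '(' that starts a group.
Pattern: '(f|q(u|b))(h)(x)(a)(pc)'
Walking through the pattern:
  Position 0: '(' -> group #1
  Position 4: '(' -> group #2
  Position 10: '(' -> group #3
  Position 13: '(' -> group #4
  Position 16: '(' -> group #5
  Position 19: '(' -> group #6
Total capturing groups: 6

6


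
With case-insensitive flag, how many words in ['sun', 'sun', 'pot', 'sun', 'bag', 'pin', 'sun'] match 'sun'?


Case-insensitive matching: compare each word's lowercase form to 'sun'.
  'sun' -> lower='sun' -> MATCH
  'sun' -> lower='sun' -> MATCH
  'pot' -> lower='pot' -> no
  'sun' -> lower='sun' -> MATCH
  'bag' -> lower='bag' -> no
  'pin' -> lower='pin' -> no
  'sun' -> lower='sun' -> MATCH
Matches: ['sun', 'sun', 'sun', 'sun']
Count: 4

4


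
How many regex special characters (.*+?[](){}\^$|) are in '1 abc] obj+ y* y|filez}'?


Regex special characters are: . * + ? [ ] ( ) { } \ ^ $ |
Scanning '1 abc] obj+ y* y|filez}':
  pos 5: ']' -> SPECIAL
  pos 10: '+' -> SPECIAL
  pos 13: '*' -> SPECIAL
  pos 16: '|' -> SPECIAL
  pos 22: '}' -> SPECIAL
Special chars found: [']', '+', '*', '|', '}']
Total: 5

5


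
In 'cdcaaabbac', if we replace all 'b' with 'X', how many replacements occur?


re.sub('b', 'X', text) replaces every occurrence of 'b' with 'X'.
Text: 'cdcaaabbac'
Scanning for 'b':
  pos 6: 'b' -> replacement #1
  pos 7: 'b' -> replacement #2
Total replacements: 2

2


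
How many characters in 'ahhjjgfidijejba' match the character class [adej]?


Character class [adej] matches any of: {a, d, e, j}
Scanning string 'ahhjjgfidijejba' character by character:
  pos 0: 'a' -> MATCH
  pos 1: 'h' -> no
  pos 2: 'h' -> no
  pos 3: 'j' -> MATCH
  pos 4: 'j' -> MATCH
  pos 5: 'g' -> no
  pos 6: 'f' -> no
  pos 7: 'i' -> no
  pos 8: 'd' -> MATCH
  pos 9: 'i' -> no
  pos 10: 'j' -> MATCH
  pos 11: 'e' -> MATCH
  pos 12: 'j' -> MATCH
  pos 13: 'b' -> no
  pos 14: 'a' -> MATCH
Total matches: 8

8


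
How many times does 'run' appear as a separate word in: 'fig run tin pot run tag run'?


Scanning each word for exact match 'run':
  Word 1: 'fig' -> no
  Word 2: 'run' -> MATCH
  Word 3: 'tin' -> no
  Word 4: 'pot' -> no
  Word 5: 'run' -> MATCH
  Word 6: 'tag' -> no
  Word 7: 'run' -> MATCH
Total matches: 3

3


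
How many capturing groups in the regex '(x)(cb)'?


To count capturing groups, count each '(' that starts a group.
Pattern: '(x)(cb)'
Walking through the pattern:
  Position 0: '(' -> group #1
  Position 3: '(' -> group #2
Total capturing groups: 2

2


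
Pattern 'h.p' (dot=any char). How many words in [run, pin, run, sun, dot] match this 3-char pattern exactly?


Pattern 'h.p' means: starts with 'h', any single char, ends with 'p'.
Checking each word (must be exactly 3 chars):
  'run' (len=3): no
  'pin' (len=3): no
  'run' (len=3): no
  'sun' (len=3): no
  'dot' (len=3): no
Matching words: []
Total: 0

0


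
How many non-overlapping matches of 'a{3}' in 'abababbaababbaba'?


Pattern 'a{3}' matches exactly 3 consecutive a's (greedy, non-overlapping).
String: 'abababbaababbaba'
Scanning for runs of a's:
  Run at pos 0: 'a' (length 1) -> 0 match(es)
  Run at pos 2: 'a' (length 1) -> 0 match(es)
  Run at pos 4: 'a' (length 1) -> 0 match(es)
  Run at pos 7: 'aa' (length 2) -> 0 match(es)
  Run at pos 10: 'a' (length 1) -> 0 match(es)
  Run at pos 13: 'a' (length 1) -> 0 match(es)
  Run at pos 15: 'a' (length 1) -> 0 match(es)
Matches found: []
Total: 0

0


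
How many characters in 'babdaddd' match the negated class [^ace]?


Negated class [^ace] matches any char NOT in {a, c, e}
Scanning 'babdaddd':
  pos 0: 'b' -> MATCH
  pos 1: 'a' -> no (excluded)
  pos 2: 'b' -> MATCH
  pos 3: 'd' -> MATCH
  pos 4: 'a' -> no (excluded)
  pos 5: 'd' -> MATCH
  pos 6: 'd' -> MATCH
  pos 7: 'd' -> MATCH
Total matches: 6

6


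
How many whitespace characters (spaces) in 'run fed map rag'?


\s matches whitespace characters (spaces, tabs, etc.).
Text: 'run fed map rag'
This text has 4 words separated by spaces.
Number of spaces = number of words - 1 = 4 - 1 = 3

3


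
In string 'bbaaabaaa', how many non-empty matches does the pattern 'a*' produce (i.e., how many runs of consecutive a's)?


Pattern 'a*' matches zero or more a's. We want non-empty runs of consecutive a's.
String: 'bbaaabaaa'
Walking through the string to find runs of a's:
  Run 1: positions 2-4 -> 'aaa'
  Run 2: positions 6-8 -> 'aaa'
Non-empty runs found: ['aaa', 'aaa']
Count: 2

2


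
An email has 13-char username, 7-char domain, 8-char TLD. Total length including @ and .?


An email address has format: username@domain.tld
Username length: 13
'@' character: 1
Domain length: 7
'.' character: 1
TLD length: 8
Total = 13 + 1 + 7 + 1 + 8 = 30

30


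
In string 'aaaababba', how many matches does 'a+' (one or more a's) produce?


Pattern 'a+' matches one or more consecutive a's.
String: 'aaaababba'
Scanning for runs of a:
  Match 1: 'aaaa' (length 4)
  Match 2: 'a' (length 1)
  Match 3: 'a' (length 1)
Total matches: 3

3


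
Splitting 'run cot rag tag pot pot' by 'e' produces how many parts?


Splitting by 'e' breaks the string at each occurrence of the separator.
Text: 'run cot rag tag pot pot'
Parts after split:
  Part 1: 'run cot rag tag pot pot'
Total parts: 1

1


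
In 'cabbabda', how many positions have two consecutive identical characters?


Looking for consecutive identical characters in 'cabbabda':
  pos 0-1: 'c' vs 'a' -> different
  pos 1-2: 'a' vs 'b' -> different
  pos 2-3: 'b' vs 'b' -> MATCH ('bb')
  pos 3-4: 'b' vs 'a' -> different
  pos 4-5: 'a' vs 'b' -> different
  pos 5-6: 'b' vs 'd' -> different
  pos 6-7: 'd' vs 'a' -> different
Consecutive identical pairs: ['bb']
Count: 1

1


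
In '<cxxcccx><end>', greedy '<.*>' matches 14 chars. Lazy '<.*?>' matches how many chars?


Greedy '<.*>' tries to match as MUCH as possible.
Lazy '<.*?>' tries to match as LITTLE as possible.

String: '<cxxcccx><end>'
Greedy '<.*>' starts at first '<' and extends to the LAST '>': '<cxxcccx><end>' (14 chars)
Lazy '<.*?>' starts at first '<' and stops at the FIRST '>': '<cxxcccx>' (9 chars)

9


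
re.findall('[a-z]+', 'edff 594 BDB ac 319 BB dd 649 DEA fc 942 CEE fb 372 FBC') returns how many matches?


Pattern '[a-z]+' finds one or more lowercase letters.
Text: 'edff 594 BDB ac 319 BB dd 649 DEA fc 942 CEE fb 372 FBC'
Scanning for matches:
  Match 1: 'edff'
  Match 2: 'ac'
  Match 3: 'dd'
  Match 4: 'fc'
  Match 5: 'fb'
Total matches: 5

5


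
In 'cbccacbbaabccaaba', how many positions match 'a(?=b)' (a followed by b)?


Lookahead 'a(?=b)' matches 'a' only when followed by 'b'.
String: 'cbccacbbaabccaaba'
Checking each position where char is 'a':
  pos 4: 'a' -> no (next='c')
  pos 8: 'a' -> no (next='a')
  pos 9: 'a' -> MATCH (next='b')
  pos 13: 'a' -> no (next='a')
  pos 14: 'a' -> MATCH (next='b')
Matching positions: [9, 14]
Count: 2

2


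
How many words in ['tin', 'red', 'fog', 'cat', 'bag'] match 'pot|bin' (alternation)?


Alternation 'pot|bin' matches either 'pot' or 'bin'.
Checking each word:
  'tin' -> no
  'red' -> no
  'fog' -> no
  'cat' -> no
  'bag' -> no
Matches: []
Count: 0

0


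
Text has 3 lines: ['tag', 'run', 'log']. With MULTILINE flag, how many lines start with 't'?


With MULTILINE flag, ^ matches the start of each line.
Lines: ['tag', 'run', 'log']
Checking which lines start with 't':
  Line 1: 'tag' -> MATCH
  Line 2: 'run' -> no
  Line 3: 'log' -> no
Matching lines: ['tag']
Count: 1

1


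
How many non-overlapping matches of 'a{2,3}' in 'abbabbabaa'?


Pattern 'a{2,3}' matches between 2 and 3 consecutive a's (greedy).
String: 'abbabbabaa'
Finding runs of a's and applying greedy matching:
  Run at pos 0: 'a' (length 1)
  Run at pos 3: 'a' (length 1)
  Run at pos 6: 'a' (length 1)
  Run at pos 8: 'aa' (length 2)
Matches: ['aa']
Count: 1

1


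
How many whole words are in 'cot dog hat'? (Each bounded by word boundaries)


Word boundaries (\b) mark the start/end of each word.
Text: 'cot dog hat'
Splitting by whitespace:
  Word 1: 'cot'
  Word 2: 'dog'
  Word 3: 'hat'
Total whole words: 3

3


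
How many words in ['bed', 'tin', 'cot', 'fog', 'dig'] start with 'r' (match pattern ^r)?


Pattern ^r anchors to start of word. Check which words begin with 'r':
  'bed' -> no
  'tin' -> no
  'cot' -> no
  'fog' -> no
  'dig' -> no
Matching words: []
Count: 0

0


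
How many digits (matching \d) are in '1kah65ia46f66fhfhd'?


\d matches any digit 0-9.
Scanning '1kah65ia46f66fhfhd':
  pos 0: '1' -> DIGIT
  pos 4: '6' -> DIGIT
  pos 5: '5' -> DIGIT
  pos 8: '4' -> DIGIT
  pos 9: '6' -> DIGIT
  pos 11: '6' -> DIGIT
  pos 12: '6' -> DIGIT
Digits found: ['1', '6', '5', '4', '6', '6', '6']
Total: 7

7


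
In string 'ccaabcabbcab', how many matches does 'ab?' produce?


Pattern 'ab?' matches 'a' optionally followed by 'b'.
String: 'ccaabcabbcab'
Scanning left to right for 'a' then checking next char:
  Match 1: 'a' (a not followed by b)
  Match 2: 'ab' (a followed by b)
  Match 3: 'ab' (a followed by b)
  Match 4: 'ab' (a followed by b)
Total matches: 4

4


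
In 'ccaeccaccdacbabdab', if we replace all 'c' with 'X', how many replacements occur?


re.sub('c', 'X', text) replaces every occurrence of 'c' with 'X'.
Text: 'ccaeccaccdacbabdab'
Scanning for 'c':
  pos 0: 'c' -> replacement #1
  pos 1: 'c' -> replacement #2
  pos 4: 'c' -> replacement #3
  pos 5: 'c' -> replacement #4
  pos 7: 'c' -> replacement #5
  pos 8: 'c' -> replacement #6
  pos 11: 'c' -> replacement #7
Total replacements: 7

7


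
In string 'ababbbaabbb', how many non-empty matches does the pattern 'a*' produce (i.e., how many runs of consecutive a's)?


Pattern 'a*' matches zero or more a's. We want non-empty runs of consecutive a's.
String: 'ababbbaabbb'
Walking through the string to find runs of a's:
  Run 1: positions 0-0 -> 'a'
  Run 2: positions 2-2 -> 'a'
  Run 3: positions 6-7 -> 'aa'
Non-empty runs found: ['a', 'a', 'aa']
Count: 3

3


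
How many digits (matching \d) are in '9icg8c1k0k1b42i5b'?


\d matches any digit 0-9.
Scanning '9icg8c1k0k1b42i5b':
  pos 0: '9' -> DIGIT
  pos 4: '8' -> DIGIT
  pos 6: '1' -> DIGIT
  pos 8: '0' -> DIGIT
  pos 10: '1' -> DIGIT
  pos 12: '4' -> DIGIT
  pos 13: '2' -> DIGIT
  pos 15: '5' -> DIGIT
Digits found: ['9', '8', '1', '0', '1', '4', '2', '5']
Total: 8

8


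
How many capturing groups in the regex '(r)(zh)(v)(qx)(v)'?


To count capturing groups, count each '(' that starts a group.
Pattern: '(r)(zh)(v)(qx)(v)'
Walking through the pattern:
  Position 0: '(' -> group #1
  Position 3: '(' -> group #2
  Position 7: '(' -> group #3
  Position 10: '(' -> group #4
  Position 14: '(' -> group #5
Total capturing groups: 5

5


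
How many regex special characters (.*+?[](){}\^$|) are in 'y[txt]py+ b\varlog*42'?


Regex special characters are: . * + ? [ ] ( ) { } \ ^ $ |
Scanning 'y[txt]py+ b\varlog*42':
  pos 1: '[' -> SPECIAL
  pos 5: ']' -> SPECIAL
  pos 8: '+' -> SPECIAL
  pos 11: '\' -> SPECIAL
  pos 18: '*' -> SPECIAL
Special chars found: ['[', ']', '+', '\\', '*']
Total: 5

5


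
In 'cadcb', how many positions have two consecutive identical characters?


Looking for consecutive identical characters in 'cadcb':
  pos 0-1: 'c' vs 'a' -> different
  pos 1-2: 'a' vs 'd' -> different
  pos 2-3: 'd' vs 'c' -> different
  pos 3-4: 'c' vs 'b' -> different
Consecutive identical pairs: []
Count: 0

0


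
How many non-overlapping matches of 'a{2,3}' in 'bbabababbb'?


Pattern 'a{2,3}' matches between 2 and 3 consecutive a's (greedy).
String: 'bbabababbb'
Finding runs of a's and applying greedy matching:
  Run at pos 2: 'a' (length 1)
  Run at pos 4: 'a' (length 1)
  Run at pos 6: 'a' (length 1)
Matches: []
Count: 0

0


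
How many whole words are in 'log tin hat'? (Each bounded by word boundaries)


Word boundaries (\b) mark the start/end of each word.
Text: 'log tin hat'
Splitting by whitespace:
  Word 1: 'log'
  Word 2: 'tin'
  Word 3: 'hat'
Total whole words: 3

3


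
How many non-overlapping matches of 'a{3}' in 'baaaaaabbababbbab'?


Pattern 'a{3}' matches exactly 3 consecutive a's (greedy, non-overlapping).
String: 'baaaaaabbababbbab'
Scanning for runs of a's:
  Run at pos 1: 'aaaaaa' (length 6) -> 2 match(es)
  Run at pos 9: 'a' (length 1) -> 0 match(es)
  Run at pos 11: 'a' (length 1) -> 0 match(es)
  Run at pos 15: 'a' (length 1) -> 0 match(es)
Matches found: ['aaa', 'aaa']
Total: 2

2


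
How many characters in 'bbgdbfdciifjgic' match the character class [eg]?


Character class [eg] matches any of: {e, g}
Scanning string 'bbgdbfdciifjgic' character by character:
  pos 0: 'b' -> no
  pos 1: 'b' -> no
  pos 2: 'g' -> MATCH
  pos 3: 'd' -> no
  pos 4: 'b' -> no
  pos 5: 'f' -> no
  pos 6: 'd' -> no
  pos 7: 'c' -> no
  pos 8: 'i' -> no
  pos 9: 'i' -> no
  pos 10: 'f' -> no
  pos 11: 'j' -> no
  pos 12: 'g' -> MATCH
  pos 13: 'i' -> no
  pos 14: 'c' -> no
Total matches: 2

2


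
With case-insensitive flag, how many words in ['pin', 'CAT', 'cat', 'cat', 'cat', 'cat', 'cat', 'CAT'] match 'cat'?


Case-insensitive matching: compare each word's lowercase form to 'cat'.
  'pin' -> lower='pin' -> no
  'CAT' -> lower='cat' -> MATCH
  'cat' -> lower='cat' -> MATCH
  'cat' -> lower='cat' -> MATCH
  'cat' -> lower='cat' -> MATCH
  'cat' -> lower='cat' -> MATCH
  'cat' -> lower='cat' -> MATCH
  'CAT' -> lower='cat' -> MATCH
Matches: ['CAT', 'cat', 'cat', 'cat', 'cat', 'cat', 'CAT']
Count: 7

7


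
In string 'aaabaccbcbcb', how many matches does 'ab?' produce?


Pattern 'ab?' matches 'a' optionally followed by 'b'.
String: 'aaabaccbcbcb'
Scanning left to right for 'a' then checking next char:
  Match 1: 'a' (a not followed by b)
  Match 2: 'a' (a not followed by b)
  Match 3: 'ab' (a followed by b)
  Match 4: 'a' (a not followed by b)
Total matches: 4

4


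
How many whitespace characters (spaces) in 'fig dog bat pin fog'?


\s matches whitespace characters (spaces, tabs, etc.).
Text: 'fig dog bat pin fog'
This text has 5 words separated by spaces.
Number of spaces = number of words - 1 = 5 - 1 = 4

4


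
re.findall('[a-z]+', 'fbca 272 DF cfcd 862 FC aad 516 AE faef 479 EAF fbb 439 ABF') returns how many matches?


Pattern '[a-z]+' finds one or more lowercase letters.
Text: 'fbca 272 DF cfcd 862 FC aad 516 AE faef 479 EAF fbb 439 ABF'
Scanning for matches:
  Match 1: 'fbca'
  Match 2: 'cfcd'
  Match 3: 'aad'
  Match 4: 'faef'
  Match 5: 'fbb'
Total matches: 5

5


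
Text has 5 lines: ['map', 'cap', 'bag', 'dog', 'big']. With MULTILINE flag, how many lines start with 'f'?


With MULTILINE flag, ^ matches the start of each line.
Lines: ['map', 'cap', 'bag', 'dog', 'big']
Checking which lines start with 'f':
  Line 1: 'map' -> no
  Line 2: 'cap' -> no
  Line 3: 'bag' -> no
  Line 4: 'dog' -> no
  Line 5: 'big' -> no
Matching lines: []
Count: 0

0


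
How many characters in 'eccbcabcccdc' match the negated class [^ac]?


Negated class [^ac] matches any char NOT in {a, c}
Scanning 'eccbcabcccdc':
  pos 0: 'e' -> MATCH
  pos 1: 'c' -> no (excluded)
  pos 2: 'c' -> no (excluded)
  pos 3: 'b' -> MATCH
  pos 4: 'c' -> no (excluded)
  pos 5: 'a' -> no (excluded)
  pos 6: 'b' -> MATCH
  pos 7: 'c' -> no (excluded)
  pos 8: 'c' -> no (excluded)
  pos 9: 'c' -> no (excluded)
  pos 10: 'd' -> MATCH
  pos 11: 'c' -> no (excluded)
Total matches: 4

4


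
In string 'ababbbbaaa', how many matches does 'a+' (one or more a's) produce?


Pattern 'a+' matches one or more consecutive a's.
String: 'ababbbbaaa'
Scanning for runs of a:
  Match 1: 'a' (length 1)
  Match 2: 'a' (length 1)
  Match 3: 'aaa' (length 3)
Total matches: 3

3


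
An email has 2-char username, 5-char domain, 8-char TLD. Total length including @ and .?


An email address has format: username@domain.tld
Username length: 2
'@' character: 1
Domain length: 5
'.' character: 1
TLD length: 8
Total = 2 + 1 + 5 + 1 + 8 = 17

17


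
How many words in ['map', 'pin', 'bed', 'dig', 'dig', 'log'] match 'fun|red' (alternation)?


Alternation 'fun|red' matches either 'fun' or 'red'.
Checking each word:
  'map' -> no
  'pin' -> no
  'bed' -> no
  'dig' -> no
  'dig' -> no
  'log' -> no
Matches: []
Count: 0

0


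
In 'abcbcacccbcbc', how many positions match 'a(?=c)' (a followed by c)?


Lookahead 'a(?=c)' matches 'a' only when followed by 'c'.
String: 'abcbcacccbcbc'
Checking each position where char is 'a':
  pos 0: 'a' -> no (next='b')
  pos 5: 'a' -> MATCH (next='c')
Matching positions: [5]
Count: 1

1


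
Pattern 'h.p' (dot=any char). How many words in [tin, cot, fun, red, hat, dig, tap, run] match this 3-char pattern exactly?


Pattern 'h.p' means: starts with 'h', any single char, ends with 'p'.
Checking each word (must be exactly 3 chars):
  'tin' (len=3): no
  'cot' (len=3): no
  'fun' (len=3): no
  'red' (len=3): no
  'hat' (len=3): no
  'dig' (len=3): no
  'tap' (len=3): no
  'run' (len=3): no
Matching words: []
Total: 0

0


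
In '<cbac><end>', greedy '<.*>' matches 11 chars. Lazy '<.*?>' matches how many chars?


Greedy '<.*>' tries to match as MUCH as possible.
Lazy '<.*?>' tries to match as LITTLE as possible.

String: '<cbac><end>'
Greedy '<.*>' starts at first '<' and extends to the LAST '>': '<cbac><end>' (11 chars)
Lazy '<.*?>' starts at first '<' and stops at the FIRST '>': '<cbac>' (6 chars)

6


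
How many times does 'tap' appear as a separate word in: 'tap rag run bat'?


Scanning each word for exact match 'tap':
  Word 1: 'tap' -> MATCH
  Word 2: 'rag' -> no
  Word 3: 'run' -> no
  Word 4: 'bat' -> no
Total matches: 1

1


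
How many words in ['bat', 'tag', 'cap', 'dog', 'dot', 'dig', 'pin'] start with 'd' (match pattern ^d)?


Pattern ^d anchors to start of word. Check which words begin with 'd':
  'bat' -> no
  'tag' -> no
  'cap' -> no
  'dog' -> MATCH (starts with 'd')
  'dot' -> MATCH (starts with 'd')
  'dig' -> MATCH (starts with 'd')
  'pin' -> no
Matching words: ['dog', 'dot', 'dig']
Count: 3

3


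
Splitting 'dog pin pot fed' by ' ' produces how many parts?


Splitting by ' ' breaks the string at each occurrence of the separator.
Text: 'dog pin pot fed'
Parts after split:
  Part 1: 'dog'
  Part 2: 'pin'
  Part 3: 'pot'
  Part 4: 'fed'
Total parts: 4

4


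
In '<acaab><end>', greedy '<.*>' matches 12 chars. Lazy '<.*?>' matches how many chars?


Greedy '<.*>' tries to match as MUCH as possible.
Lazy '<.*?>' tries to match as LITTLE as possible.

String: '<acaab><end>'
Greedy '<.*>' starts at first '<' and extends to the LAST '>': '<acaab><end>' (12 chars)
Lazy '<.*?>' starts at first '<' and stops at the FIRST '>': '<acaab>' (7 chars)

7


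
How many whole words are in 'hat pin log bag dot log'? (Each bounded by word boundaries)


Word boundaries (\b) mark the start/end of each word.
Text: 'hat pin log bag dot log'
Splitting by whitespace:
  Word 1: 'hat'
  Word 2: 'pin'
  Word 3: 'log'
  Word 4: 'bag'
  Word 5: 'dot'
  Word 6: 'log'
Total whole words: 6

6
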